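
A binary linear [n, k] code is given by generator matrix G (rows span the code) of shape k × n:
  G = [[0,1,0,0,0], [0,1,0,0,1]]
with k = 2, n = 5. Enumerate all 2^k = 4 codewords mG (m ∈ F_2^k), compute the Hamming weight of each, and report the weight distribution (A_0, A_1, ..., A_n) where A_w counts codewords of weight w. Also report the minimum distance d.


Weight distribution: A_0 = 1, A_1 = 2, A_2 = 1. Minimum distance d = 1.

Enumerate all 2^2 = 4 messages m ∈ F_2^2.
For each, compute codeword c = mG in F_2^5, then tally its weight.
  m = 00 → c = 00000, weight = 0.
  m = 10 → c = 01000, weight = 1.
  m = 01 → c = 01001, weight = 2.
  m = 11 → c = 00001, weight = 1.
Tally weights:
  weight 0: 1 codewords.
  weight 1: 2 codewords.
  weight 2: 1 codewords.
Minimum distance d = smallest w > 0 with A_w > 0 = 1.
Sanity: Σ A_w = 4 = 2^2 = 4 ✓.


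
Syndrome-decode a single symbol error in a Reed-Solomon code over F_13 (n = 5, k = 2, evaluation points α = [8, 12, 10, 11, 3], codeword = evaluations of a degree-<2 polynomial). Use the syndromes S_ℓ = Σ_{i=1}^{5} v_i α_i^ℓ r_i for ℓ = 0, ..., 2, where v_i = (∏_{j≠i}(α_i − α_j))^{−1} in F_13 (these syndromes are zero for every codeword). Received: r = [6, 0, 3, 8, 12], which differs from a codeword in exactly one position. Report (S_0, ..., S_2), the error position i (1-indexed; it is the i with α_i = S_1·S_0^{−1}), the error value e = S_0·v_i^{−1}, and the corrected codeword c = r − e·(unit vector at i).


S = (4, 12, 10), error at position 5, error magnitude e = 5, c = [6, 0, 3, 8, 7].

Step 1: column multipliers v_i = (∏_{j≠i}(α_i − α_j))^{−1} mod 13.
  i = 1 (α = 8): (8−12)(8−10)(8−11)(8−3) = (−4)·(−2)·(−3)·5 = −120 ≡ 10, so v_1 = 10^{−1} = 4 (mod 13).
  i = 2 (α = 12): (12−8)(12−10)(12−11)(12−3) = 4·2·1·9 = 72 ≡ 7, so v_2 = 7^{−1} = 2 (mod 13).
  i = 3 (α = 10): (10−8)(10−12)(10−11)(10−3) = 2·(−2)·(−1)·7 = 28 ≡ 2, so v_3 = 2^{−1} = 7 (mod 13).
  i = 4 (α = 11): (11−8)(11−12)(11−10)(11−3) = 3·(−1)·1·8 = −24 ≡ 2, so v_4 = 2^{−1} = 7 (mod 13).
  i = 5 (α = 3): (3−8)(3−12)(3−10)(3−11) = (−5)·(−9)·(−7)·(−8) = 2520 ≡ 11, so v_5 = 11^{−1} = 6 (mod 13).
  v = [4, 2, 7, 7, 6].
Step 2: syndromes of r = [6, 0, 3, 8, 12] (all sums mod 13).
  S_0 = Σ v_i r_i = 4·6 + 2·0 + 7·3 + 7·8 + 6·12 = 173 ≡ 4.
  S_1 = Σ v_i α_i r_i = 4·8·6 + 2·12·0 + 7·10·3 + 7·11·8 + 6·3·12 = 1234 ≡ 12.
  α_i^2 mod 13 = [12, 1, 9, 4, 9].
  S_2 = Σ v_i α_i^2 r_i = 4·12·6 + 2·1·0 + 7·9·3 + 7·4·8 + 6·9·12 = 1349 ≡ 10.
  S = (4, 12, 10) ≠ 0, so r is not a codeword (an error is present).
Step 3: locate the error. For a single error e at position i, S_ℓ = v_i·e·α_i^ℓ, so α_err = S_1/S_0.
  S_0^{−1} = 4^{−1} = 10 (mod 13), so α_err = 12·10 = 120 ≡ 3 = α_5. Error position i = 5.
  Consistency check: S_2/S_1 = 10·12 = 120 ≡ 3 = α_err ✓ (single-error assumption holds).
Step 4: error magnitude e = S_0/v_5 = S_0·∏_{j≠5}(α_5 − α_j) = 4·11 = 44 ≡ 5 (mod 13).
Step 5: correct position 5: c_5 = r_5 − e = 12 − 5 ≡ 7 (mod 13). Hence c = [6, 0, 3, 8, 7].
  Check: interpolating c through the α_i gives m(x) = 5 + 5·x (degree < 2) with m(α_i) = c_i for every i, so c is indeed a codeword.


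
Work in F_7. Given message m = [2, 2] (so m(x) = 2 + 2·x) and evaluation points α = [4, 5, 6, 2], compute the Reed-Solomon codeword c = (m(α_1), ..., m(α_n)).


c = [3, 5, 0, 6]

Message polynomial: m(x) = 2 + 2·x (mod 7).
For each evaluation point α_i, compute m(α_i) mod 7:
  α_1 = 4: Horner steps 2 → 3, so m(4) = 3.
  α_2 = 5: Horner steps 2 → 5, so m(5) = 5.
  α_3 = 6: Horner steps 2 → 0, so m(6) = 0.
  α_4 = 2: Horner steps 2 → 6, so m(2) = 6.
Codeword c = [3, 5, 0, 6] ∈ F_7^4.


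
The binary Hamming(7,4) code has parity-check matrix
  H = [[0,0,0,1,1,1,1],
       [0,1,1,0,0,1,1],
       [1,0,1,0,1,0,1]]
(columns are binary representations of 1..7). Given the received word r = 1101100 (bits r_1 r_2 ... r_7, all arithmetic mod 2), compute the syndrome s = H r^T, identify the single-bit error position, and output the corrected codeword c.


s = (0, 1, 0)^T, error position = 2, corrected codeword c = 1001100

Compute s = H r^T mod 2 one row at a time:
  s_1 = 1 + 1 + 0 + 0 = 2 ≡ 0 (mod 2).
  s_2 = 1 + 0 + 0 + 0 = 1 ≡ 1 (mod 2).
  s_3 = 1 + 0 + 1 + 0 = 2 ≡ 0 (mod 2).
s = (0, 1, 0)^T — this equals column 2 of H (binary 010), so error is at position 2.
Correct: flip bit 2 of r = 1101100 to get c = 1001100.


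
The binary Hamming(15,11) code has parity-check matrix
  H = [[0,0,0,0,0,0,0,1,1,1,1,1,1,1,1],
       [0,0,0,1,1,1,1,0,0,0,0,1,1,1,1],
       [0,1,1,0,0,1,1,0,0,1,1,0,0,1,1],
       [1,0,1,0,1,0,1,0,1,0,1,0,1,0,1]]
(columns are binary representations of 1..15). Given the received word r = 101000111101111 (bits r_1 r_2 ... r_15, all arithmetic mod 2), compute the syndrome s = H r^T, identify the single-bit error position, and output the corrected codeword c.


s = (1, 1, 1, 0)^T, error position = 14, corrected codeword c = 101000111101101

Compute s = H r^T mod 2 one row at a time:
  s_1 = 1 + 1 + 1 + 0 + 1 + 1 + 1 + 1 = 7 ≡ 1 (mod 2).
  s_2 = 0 + 0 + 0 + 1 + 1 + 1 + 1 + 1 = 5 ≡ 1 (mod 2).
  s_3 = 0 + 1 + 0 + 1 + 1 + 0 + 1 + 1 = 5 ≡ 1 (mod 2).
  s_4 = 1 + 1 + 0 + 1 + 1 + 0 + 1 + 1 = 6 ≡ 0 (mod 2).
s = (1, 1, 1, 0)^T — this equals column 14 of H (binary 1110), so error is at position 14.
Correct: flip bit 14 of r = 101000111101111 to get c = 101000111101101.


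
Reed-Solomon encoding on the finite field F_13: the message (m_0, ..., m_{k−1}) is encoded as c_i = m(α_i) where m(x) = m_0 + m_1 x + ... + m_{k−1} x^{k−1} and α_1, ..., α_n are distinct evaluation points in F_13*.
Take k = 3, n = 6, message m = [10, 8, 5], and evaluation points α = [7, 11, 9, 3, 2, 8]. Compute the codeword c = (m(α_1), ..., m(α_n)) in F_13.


c = [12, 1, 6, 1, 7, 4]

Message polynomial: m(x) = 10 + 8·x + 5·x^2 (mod 13).
For each evaluation point α_i, compute m(α_i) mod 13:
  α_1 = 7: Horner steps 5 → 4 → 12, so m(7) = 12.
  α_2 = 11: Horner steps 5 → 11 → 1, so m(11) = 1.
  α_3 = 9: Horner steps 5 → 1 → 6, so m(9) = 6.
  α_4 = 3: Horner steps 5 → 10 → 1, so m(3) = 1.
  α_5 = 2: Horner steps 5 → 5 → 7, so m(2) = 7.
  α_6 = 8: Horner steps 5 → 9 → 4, so m(8) = 4.
Codeword c = [12, 1, 6, 1, 7, 4] ∈ F_13^6.


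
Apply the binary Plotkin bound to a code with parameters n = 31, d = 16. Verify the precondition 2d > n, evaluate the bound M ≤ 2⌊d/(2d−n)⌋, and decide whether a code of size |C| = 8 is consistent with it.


Plotkin bound M ≤ 32; given |C| = 8 ≤ bound (satisfied).

Check applicability: 2d = 32, n = 31.
2d − n = 1 > 0, so Plotkin applies.
Compute d/(2d−n) = 16/1 ≈ 16.0000.
⌊d/(2d−n)⌋ = 16.
Plotkin bound: M ≤ 2·16 = 32.
Given |C| = 8, check: satisfied.
This |C| is below the Plotkin bound.


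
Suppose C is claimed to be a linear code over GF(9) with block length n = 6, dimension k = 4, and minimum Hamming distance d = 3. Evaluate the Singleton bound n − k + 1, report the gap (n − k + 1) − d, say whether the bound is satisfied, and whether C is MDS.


Singleton RHS = n − k + 1 = 3, slack = 0, bound satisfied, MDS.

Singleton bound: d ≤ n − k + 1.
Here n = 6, k = 4, so n − k + 1 = 3.
Given d = 3, check d ≤ 3: YES.
Slack = (n − k + 1) − d = 0.
The code is MDS (slack = 0).
Description: the claimed parameters are [6, 4, 3]_9; such a code would be MDS (meets Singleton bound).


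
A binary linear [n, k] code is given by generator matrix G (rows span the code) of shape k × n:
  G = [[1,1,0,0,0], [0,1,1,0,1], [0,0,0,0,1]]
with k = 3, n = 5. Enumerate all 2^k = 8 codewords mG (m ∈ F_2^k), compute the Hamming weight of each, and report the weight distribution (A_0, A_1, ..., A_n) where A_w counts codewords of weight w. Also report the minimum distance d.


Weight distribution: A_0 = 1, A_1 = 1, A_2 = 3, A_3 = 3. Minimum distance d = 1.

Enumerate all 2^3 = 8 messages m ∈ F_2^3.
For each, compute codeword c = mG in F_2^5, then tally its weight.
  m = 000 → c = 00000, weight = 0.
  m = 100 → c = 11000, weight = 2.
  m = 010 → c = 01101, weight = 3.
  m = 110 → c = 10101, weight = 3.
  m = 001 → c = 00001, weight = 1.
  m = 101 → c = 11001, weight = 3.
  m = 011 → c = 01100, weight = 2.
  m = 111 → c = 10100, weight = 2.
Tally weights:
  weight 0: 1 codewords.
  weight 1: 1 codewords.
  weight 2: 3 codewords.
  weight 3: 3 codewords.
Minimum distance d = smallest w > 0 with A_w > 0 = 1.
Sanity: Σ A_w = 8 = 2^3 = 8 ✓.


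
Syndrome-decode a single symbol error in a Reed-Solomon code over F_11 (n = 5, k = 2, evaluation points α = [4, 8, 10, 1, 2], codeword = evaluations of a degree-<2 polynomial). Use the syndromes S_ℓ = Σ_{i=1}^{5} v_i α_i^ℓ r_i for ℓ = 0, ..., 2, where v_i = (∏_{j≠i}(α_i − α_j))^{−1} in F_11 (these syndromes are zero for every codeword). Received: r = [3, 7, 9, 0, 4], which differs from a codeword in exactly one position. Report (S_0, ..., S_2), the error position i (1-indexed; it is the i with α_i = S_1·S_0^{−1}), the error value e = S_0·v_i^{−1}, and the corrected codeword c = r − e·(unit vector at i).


S = (1, 2, 4), error at position 5, error magnitude e = 3, c = [3, 7, 9, 0, 1].

Step 1: column multipliers v_i = (∏_{j≠i}(α_i − α_j))^{−1} mod 11.
  i = 1 (α = 4): (4−8)(4−10)(4−1)(4−2) = (−4)·(−6)·3·2 = 144 ≡ 1, so v_1 = 1^{−1} = 1 (mod 11).
  i = 2 (α = 8): (8−4)(8−10)(8−1)(8−2) = 4·(−2)·7·6 = −336 ≡ 5, so v_2 = 5^{−1} = 9 (mod 11).
  i = 3 (α = 10): (10−4)(10−8)(10−1)(10−2) = 6·2·9·8 = 864 ≡ 6, so v_3 = 6^{−1} = 2 (mod 11).
  i = 4 (α = 1): (1−4)(1−8)(1−10)(1−2) = (−3)·(−7)·(−9)·(−1) = 189 ≡ 2, so v_4 = 2^{−1} = 6 (mod 11).
  i = 5 (α = 2): (2−4)(2−8)(2−10)(2−1) = (−2)·(−6)·(−8)·1 = −96 ≡ 3, so v_5 = 3^{−1} = 4 (mod 11).
  v = [1, 9, 2, 6, 4].
Step 2: syndromes of r = [3, 7, 9, 0, 4] (all sums mod 11).
  S_0 = Σ v_i r_i = 1·3 + 9·7 + 2·9 + 6·0 + 4·4 = 100 ≡ 1.
  S_1 = Σ v_i α_i r_i = 1·4·3 + 9·8·7 + 2·10·9 + 6·1·0 + 4·2·4 = 728 ≡ 2.
  α_i^2 mod 11 = [5, 9, 1, 1, 4].
  S_2 = Σ v_i α_i^2 r_i = 1·5·3 + 9·9·7 + 2·1·9 + 6·1·0 + 4·4·4 = 664 ≡ 4.
  S = (1, 2, 4) ≠ 0, so r is not a codeword (an error is present).
Step 3: locate the error. For a single error e at position i, S_ℓ = v_i·e·α_i^ℓ, so α_err = S_1/S_0.
  S_0^{−1} = 1^{−1} = 1 (mod 11), so α_err = 2·1 = 2 ≡ 2 = α_5. Error position i = 5.
  Consistency check: S_2/S_1 = 4·6 = 24 ≡ 2 = α_err ✓ (single-error assumption holds).
Step 4: error magnitude e = S_0/v_5 = S_0·∏_{j≠5}(α_5 − α_j) = 1·3 = 3 ≡ 3 (mod 11).
Step 5: correct position 5: c_5 = r_5 − e = 4 − 3 ≡ 1 (mod 11). Hence c = [3, 7, 9, 0, 1].
  Check: interpolating c through the α_i gives m(x) = 10 + 1·x (degree < 2) with m(α_i) = c_i for every i, so c is indeed a codeword.


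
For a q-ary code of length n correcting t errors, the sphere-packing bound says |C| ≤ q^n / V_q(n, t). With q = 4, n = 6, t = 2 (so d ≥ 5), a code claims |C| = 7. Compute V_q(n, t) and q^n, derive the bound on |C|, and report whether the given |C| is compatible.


V_q(n, t) = 154, q^n = 4096, Hamming bound = 26, |C| = 7 ≤ bound (satisfied).

Step 1: Compute V_q(n, t) = Σ_{j=0}^2 C(n, j) (q−1)^j.
  j = 0: C(6,0)·(3)^0 = 1·1 = 1.
  j = 1: C(6,1)·(3)^1 = 6·3 = 18.
  j = 2: C(6,2)·(3)^2 = 15·9 = 135.
  V_q(n, t) = 1 + 18 + 135 = 154.
Step 2: q^n = 4^6 = 4096.
Step 3: Hamming bound ⌊q^n / V_q(n,t)⌋ = ⌊4096/154⌋ = 26.
Step 4: Compare |C| = 7 to 26: satisfied.
The claimed |C| lies below the Hamming bound.


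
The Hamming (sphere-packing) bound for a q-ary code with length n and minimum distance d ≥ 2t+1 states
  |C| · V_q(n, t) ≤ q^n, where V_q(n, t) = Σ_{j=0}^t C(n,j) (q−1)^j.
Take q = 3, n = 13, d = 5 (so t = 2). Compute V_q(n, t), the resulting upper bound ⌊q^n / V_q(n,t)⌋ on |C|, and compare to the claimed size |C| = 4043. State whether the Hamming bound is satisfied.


V_q(n, t) = 339, q^n = 1594323, Hamming bound = 4703, |C| = 4043 ≤ bound (satisfied).

Step 1: Compute V_q(n, t) = Σ_{j=0}^2 C(n, j) (q−1)^j.
  j = 0: C(13,0)·(2)^0 = 1·1 = 1.
  j = 1: C(13,1)·(2)^1 = 13·2 = 26.
  j = 2: C(13,2)·(2)^2 = 78·4 = 312.
  V_q(n, t) = 1 + 26 + 312 = 339.
Step 2: q^n = 3^13 = 1594323.
Step 3: Hamming bound ⌊q^n / V_q(n,t)⌋ = ⌊1594323/339⌋ = 4703.
Step 4: Compare |C| = 4043 to 4703: satisfied.
The claimed |C| lies below the Hamming bound.


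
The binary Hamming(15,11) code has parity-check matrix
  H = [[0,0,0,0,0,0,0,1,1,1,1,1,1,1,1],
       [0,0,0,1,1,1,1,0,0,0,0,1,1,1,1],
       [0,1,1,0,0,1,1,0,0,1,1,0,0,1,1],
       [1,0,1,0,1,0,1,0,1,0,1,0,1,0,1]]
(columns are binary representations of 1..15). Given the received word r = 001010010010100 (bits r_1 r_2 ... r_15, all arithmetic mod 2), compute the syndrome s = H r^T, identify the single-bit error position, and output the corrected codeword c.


s = (1, 0, 0, 0)^T, error position = 8, corrected codeword c = 001010000010100

Compute s = H r^T mod 2 one row at a time:
  s_1 = 1 + 0 + 0 + 1 + 0 + 1 + 0 + 0 = 3 ≡ 1 (mod 2).
  s_2 = 0 + 1 + 0 + 0 + 0 + 1 + 0 + 0 = 2 ≡ 0 (mod 2).
  s_3 = 0 + 1 + 0 + 0 + 0 + 1 + 0 + 0 = 2 ≡ 0 (mod 2).
  s_4 = 0 + 1 + 1 + 0 + 0 + 1 + 1 + 0 = 4 ≡ 0 (mod 2).
s = (1, 0, 0, 0)^T — this equals column 8 of H (binary 1000), so error is at position 8.
Correct: flip bit 8 of r = 001010010010100 to get c = 001010000010100.


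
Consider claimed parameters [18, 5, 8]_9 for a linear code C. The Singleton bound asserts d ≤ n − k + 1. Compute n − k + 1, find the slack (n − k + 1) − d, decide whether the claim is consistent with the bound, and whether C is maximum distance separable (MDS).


Singleton RHS = n − k + 1 = 14, slack = 6, bound satisfied, not MDS.

Singleton bound: d ≤ n − k + 1.
Here n = 18, k = 5, so n − k + 1 = 14.
Given d = 8, check d ≤ 14: YES.
Slack = (n − k + 1) − d = 6.
The code is NOT MDS (slack = 6 > 0).
Description: the claimed parameters are [18, 5, 8]_9; such a code would be non-MDS.


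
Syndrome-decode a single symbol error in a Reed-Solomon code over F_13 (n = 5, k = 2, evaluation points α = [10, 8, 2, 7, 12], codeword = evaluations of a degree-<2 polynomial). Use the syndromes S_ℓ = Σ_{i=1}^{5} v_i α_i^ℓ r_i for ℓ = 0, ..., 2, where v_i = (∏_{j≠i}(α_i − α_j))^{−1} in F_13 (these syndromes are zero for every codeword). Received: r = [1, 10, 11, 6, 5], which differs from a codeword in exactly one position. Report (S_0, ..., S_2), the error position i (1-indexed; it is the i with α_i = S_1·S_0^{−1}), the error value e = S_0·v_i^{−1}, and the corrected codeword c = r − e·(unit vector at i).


S = (8, 4, 2), error at position 4, error magnitude e = 11, c = [1, 10, 11, 8, 5].

Step 1: column multipliers v_i = (∏_{j≠i}(α_i − α_j))^{−1} mod 13.
  i = 1 (α = 10): (10−8)(10−2)(10−7)(10−12) = 2·8·3·(−2) = −96 ≡ 8, so v_1 = 8^{−1} = 5 (mod 13).
  i = 2 (α = 8): (8−10)(8−2)(8−7)(8−12) = (−2)·6·1·(−4) = 48 ≡ 9, so v_2 = 9^{−1} = 3 (mod 13).
  i = 3 (α = 2): (2−10)(2−8)(2−7)(2−12) = (−8)·(−6)·(−5)·(−10) = 2400 ≡ 8, so v_3 = 8^{−1} = 5 (mod 13).
  i = 4 (α = 7): (7−10)(7−8)(7−2)(7−12) = (−3)·(−1)·5·(−5) = −75 ≡ 3, so v_4 = 3^{−1} = 9 (mod 13).
  i = 5 (α = 12): (12−10)(12−8)(12−2)(12−7) = 2·4·10·5 = 400 ≡ 10, so v_5 = 10^{−1} = 4 (mod 13).
  v = [5, 3, 5, 9, 4].
Step 2: syndromes of r = [1, 10, 11, 6, 5] (all sums mod 13).
  S_0 = Σ v_i r_i = 5·1 + 3·10 + 5·11 + 9·6 + 4·5 = 164 ≡ 8.
  S_1 = Σ v_i α_i r_i = 5·10·1 + 3·8·10 + 5·2·11 + 9·7·6 + 4·12·5 = 1018 ≡ 4.
  α_i^2 mod 13 = [9, 12, 4, 10, 1].
  S_2 = Σ v_i α_i^2 r_i = 5·9·1 + 3·12·10 + 5·4·11 + 9·10·6 + 4·1·5 = 1185 ≡ 2.
  S = (8, 4, 2) ≠ 0, so r is not a codeword (an error is present).
Step 3: locate the error. For a single error e at position i, S_ℓ = v_i·e·α_i^ℓ, so α_err = S_1/S_0.
  S_0^{−1} = 8^{−1} = 5 (mod 13), so α_err = 4·5 = 20 ≡ 7 = α_4. Error position i = 4.
  Consistency check: S_2/S_1 = 2·10 = 20 ≡ 7 = α_err ✓ (single-error assumption holds).
Step 4: error magnitude e = S_0/v_4 = S_0·∏_{j≠4}(α_4 − α_j) = 8·3 = 24 ≡ 11 (mod 13).
Step 5: correct position 4: c_4 = r_4 − e = 6 − 11 ≡ 8 (mod 13). Hence c = [1, 10, 11, 8, 5].
  Check: interpolating c through the α_i gives m(x) = 7 + 2·x (degree < 2) with m(α_i) = c_i for every i, so c is indeed a codeword.


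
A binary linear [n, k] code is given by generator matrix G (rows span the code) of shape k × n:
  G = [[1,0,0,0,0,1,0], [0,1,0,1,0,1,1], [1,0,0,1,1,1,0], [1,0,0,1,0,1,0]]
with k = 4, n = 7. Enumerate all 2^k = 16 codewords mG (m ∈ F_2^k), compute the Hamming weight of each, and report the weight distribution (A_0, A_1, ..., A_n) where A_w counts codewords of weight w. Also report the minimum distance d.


Weight distribution: A_0 = 1, A_1 = 2, A_2 = 2, A_3 = 4, A_4 = 5, A_5 = 2. Minimum distance d = 1.

Enumerate all 2^4 = 16 messages m ∈ F_2^4.
For each, compute codeword c = mG in F_2^7, then tally its weight.
  m = 0000 → c = 0000000, weight = 0.
  m = 1000 → c = 1000010, weight = 2.
  m = 0100 → c = 0101011, weight = 4.
  m = 1100 → c = 1101001, weight = 4.
  m = 0010 → c = 1001110, weight = 4.
  m = 1010 → c = 0001100, weight = 2.
  m = 0110 → c = 1100101, weight = 4.
  m = 1110 → c = 0100111, weight = 4.
  m = 0001 → c = 1001010, weight = 3.
  m = 1001 → c = 0001000, weight = 1.
  m = 0101 → c = 1100001, weight = 3.
  m = 1101 → c = 0100011, weight = 3.
  m = 0011 → c = 0000100, weight = 1.
  m = 1011 → c = 1000110, weight = 3.
  m = 0111 → c = 0101111, weight = 5.
  m = 1111 → c = 1101101, weight = 5.
Tally weights:
  weight 0: 1 codewords.
  weight 1: 2 codewords.
  weight 2: 2 codewords.
  weight 3: 4 codewords.
  weight 4: 5 codewords.
  weight 5: 2 codewords.
Minimum distance d = smallest w > 0 with A_w > 0 = 1.
Sanity: Σ A_w = 16 = 2^4 = 16 ✓.


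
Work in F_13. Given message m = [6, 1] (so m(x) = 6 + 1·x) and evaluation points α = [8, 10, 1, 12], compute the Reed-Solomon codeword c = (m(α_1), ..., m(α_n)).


c = [1, 3, 7, 5]

Message polynomial: m(x) = 6 + 1·x (mod 13).
For each evaluation point α_i, compute m(α_i) mod 13:
  α_1 = 8: Horner steps 1 → 1, so m(8) = 1.
  α_2 = 10: Horner steps 1 → 3, so m(10) = 3.
  α_3 = 1: Horner steps 1 → 7, so m(1) = 7.
  α_4 = 12: Horner steps 1 → 5, so m(12) = 5.
Codeword c = [1, 3, 7, 5] ∈ F_13^4.


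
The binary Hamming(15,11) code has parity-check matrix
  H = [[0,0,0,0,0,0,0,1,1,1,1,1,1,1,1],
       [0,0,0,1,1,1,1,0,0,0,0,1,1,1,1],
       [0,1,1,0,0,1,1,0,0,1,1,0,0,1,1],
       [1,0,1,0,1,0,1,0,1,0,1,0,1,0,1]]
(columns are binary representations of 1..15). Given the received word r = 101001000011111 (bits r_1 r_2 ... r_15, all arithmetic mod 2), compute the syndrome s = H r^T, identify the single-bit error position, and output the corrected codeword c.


s = (1, 1, 1, 1)^T, error position = 15, corrected codeword c = 101001000011110

Compute s = H r^T mod 2 one row at a time:
  s_1 = 0 + 0 + 0 + 1 + 1 + 1 + 1 + 1 = 5 ≡ 1 (mod 2).
  s_2 = 0 + 0 + 1 + 0 + 1 + 1 + 1 + 1 = 5 ≡ 1 (mod 2).
  s_3 = 0 + 1 + 1 + 0 + 0 + 1 + 1 + 1 = 5 ≡ 1 (mod 2).
  s_4 = 1 + 1 + 0 + 0 + 0 + 1 + 1 + 1 = 5 ≡ 1 (mod 2).
s = (1, 1, 1, 1)^T — this equals column 15 of H (binary 1111), so error is at position 15.
Correct: flip bit 15 of r = 101001000011111 to get c = 101001000011110.


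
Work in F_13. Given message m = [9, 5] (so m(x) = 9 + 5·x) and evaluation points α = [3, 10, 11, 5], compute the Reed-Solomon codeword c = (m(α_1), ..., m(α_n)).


c = [11, 7, 12, 8]

Message polynomial: m(x) = 9 + 5·x (mod 13).
For each evaluation point α_i, compute m(α_i) mod 13:
  α_1 = 3: Horner steps 5 → 11, so m(3) = 11.
  α_2 = 10: Horner steps 5 → 7, so m(10) = 7.
  α_3 = 11: Horner steps 5 → 12, so m(11) = 12.
  α_4 = 5: Horner steps 5 → 8, so m(5) = 8.
Codeword c = [11, 7, 12, 8] ∈ F_13^4.


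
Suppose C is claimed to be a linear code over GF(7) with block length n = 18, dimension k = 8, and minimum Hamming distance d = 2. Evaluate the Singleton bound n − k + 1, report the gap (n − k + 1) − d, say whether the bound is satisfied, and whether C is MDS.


Singleton RHS = n − k + 1 = 11, slack = 9, bound satisfied, not MDS.

Singleton bound: d ≤ n − k + 1.
Here n = 18, k = 8, so n − k + 1 = 11.
Given d = 2, check d ≤ 11: YES.
Slack = (n − k + 1) − d = 9.
The code is NOT MDS (slack = 9 > 0).
Description: the claimed parameters are [18, 8, 2]_7; such a code would be non-MDS.


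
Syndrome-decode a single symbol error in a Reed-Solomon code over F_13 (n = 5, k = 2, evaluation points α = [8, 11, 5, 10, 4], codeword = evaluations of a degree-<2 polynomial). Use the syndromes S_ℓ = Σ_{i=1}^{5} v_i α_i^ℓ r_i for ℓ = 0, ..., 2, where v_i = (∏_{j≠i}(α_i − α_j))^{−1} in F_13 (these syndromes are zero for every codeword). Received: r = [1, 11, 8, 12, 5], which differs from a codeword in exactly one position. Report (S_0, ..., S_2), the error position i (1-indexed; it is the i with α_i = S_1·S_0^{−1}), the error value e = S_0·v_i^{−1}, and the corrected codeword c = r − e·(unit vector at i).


S = (4, 7, 9), error at position 3, error magnitude e = 4, c = [1, 11, 4, 12, 5].

Step 1: column multipliers v_i = (∏_{j≠i}(α_i − α_j))^{−1} mod 13.
  i = 1 (α = 8): (8−11)(8−5)(8−10)(8−4) = (−3)·3·(−2)·4 = 72 ≡ 7, so v_1 = 7^{−1} = 2 (mod 13).
  i = 2 (α = 11): (11−8)(11−5)(11−10)(11−4) = 3·6·1·7 = 126 ≡ 9, so v_2 = 9^{−1} = 3 (mod 13).
  i = 3 (α = 5): (5−8)(5−11)(5−10)(5−4) = (−3)·(−6)·(−5)·1 = −90 ≡ 1, so v_3 = 1^{−1} = 1 (mod 13).
  i = 4 (α = 10): (10−8)(10−11)(10−5)(10−4) = 2·(−1)·5·6 = −60 ≡ 5, so v_4 = 5^{−1} = 8 (mod 13).
  i = 5 (α = 4): (4−8)(4−11)(4−5)(4−10) = (−4)·(−7)·(−1)·(−6) = 168 ≡ 12, so v_5 = 12^{−1} = 12 (mod 13).
  v = [2, 3, 1, 8, 12].
Step 2: syndromes of r = [1, 11, 8, 12, 5] (all sums mod 13).
  S_0 = Σ v_i r_i = 2·1 + 3·11 + 1·8 + 8·12 + 12·5 = 199 ≡ 4.
  S_1 = Σ v_i α_i r_i = 2·8·1 + 3·11·11 + 1·5·8 + 8·10·12 + 12·4·5 = 1619 ≡ 7.
  α_i^2 mod 13 = [12, 4, 12, 9, 3].
  S_2 = Σ v_i α_i^2 r_i = 2·12·1 + 3·4·11 + 1·12·8 + 8·9·12 + 12·3·5 = 1296 ≡ 9.
  S = (4, 7, 9) ≠ 0, so r is not a codeword (an error is present).
Step 3: locate the error. For a single error e at position i, S_ℓ = v_i·e·α_i^ℓ, so α_err = S_1/S_0.
  S_0^{−1} = 4^{−1} = 10 (mod 13), so α_err = 7·10 = 70 ≡ 5 = α_3. Error position i = 3.
  Consistency check: S_2/S_1 = 9·2 = 18 ≡ 5 = α_err ✓ (single-error assumption holds).
Step 4: error magnitude e = S_0/v_3 = S_0·∏_{j≠3}(α_3 − α_j) = 4·1 = 4 ≡ 4 (mod 13).
Step 5: correct position 3: c_3 = r_3 − e = 8 − 4 ≡ 4 (mod 13). Hence c = [1, 11, 4, 12, 5].
  Check: interpolating c through the α_i gives m(x) = 9 + 12·x (degree < 2) with m(α_i) = c_i for every i, so c is indeed a codeword.


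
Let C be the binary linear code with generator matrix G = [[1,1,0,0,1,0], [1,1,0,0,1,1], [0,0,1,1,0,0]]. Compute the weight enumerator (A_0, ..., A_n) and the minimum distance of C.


Weight distribution: A_0 = 1, A_1 = 1, A_2 = 1, A_3 = 2, A_4 = 1, A_5 = 1, A_6 = 1. Minimum distance d = 1.

Enumerate all 2^3 = 8 messages m ∈ F_2^3.
For each, compute codeword c = mG in F_2^6, then tally its weight.
  m = 000 → c = 000000, weight = 0.
  m = 100 → c = 110010, weight = 3.
  m = 010 → c = 110011, weight = 4.
  m = 110 → c = 000001, weight = 1.
  m = 001 → c = 001100, weight = 2.
  m = 101 → c = 111110, weight = 5.
  m = 011 → c = 111111, weight = 6.
  m = 111 → c = 001101, weight = 3.
Tally weights:
  weight 0: 1 codewords.
  weight 1: 1 codewords.
  weight 2: 1 codewords.
  weight 3: 2 codewords.
  weight 4: 1 codewords.
  weight 5: 1 codewords.
  weight 6: 1 codewords.
Minimum distance d = smallest w > 0 with A_w > 0 = 1.
Sanity: Σ A_w = 8 = 2^3 = 8 ✓.


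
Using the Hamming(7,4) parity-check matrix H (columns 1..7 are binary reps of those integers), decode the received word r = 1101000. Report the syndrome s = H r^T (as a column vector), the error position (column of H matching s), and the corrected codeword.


s = (1, 1, 1)^T, error position = 7, corrected codeword c = 1101001

Compute s = H r^T mod 2 one row at a time:
  s_1 = 1 + 0 + 0 + 0 = 1 ≡ 1 (mod 2).
  s_2 = 1 + 0 + 0 + 0 = 1 ≡ 1 (mod 2).
  s_3 = 1 + 0 + 0 + 0 = 1 ≡ 1 (mod 2).
s = (1, 1, 1)^T — this equals column 7 of H (binary 111), so error is at position 7.
Correct: flip bit 7 of r = 1101000 to get c = 1101001.


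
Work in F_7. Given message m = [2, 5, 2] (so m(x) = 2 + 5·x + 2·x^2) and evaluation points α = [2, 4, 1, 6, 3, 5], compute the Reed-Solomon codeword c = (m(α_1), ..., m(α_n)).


c = [6, 5, 2, 6, 0, 0]

Message polynomial: m(x) = 2 + 5·x + 2·x^2 (mod 7).
For each evaluation point α_i, compute m(α_i) mod 7:
  α_1 = 2: Horner steps 2 → 2 → 6, so m(2) = 6.
  α_2 = 4: Horner steps 2 → 6 → 5, so m(4) = 5.
  α_3 = 1: Horner steps 2 → 0 → 2, so m(1) = 2.
  α_4 = 6: Horner steps 2 → 3 → 6, so m(6) = 6.
  α_5 = 3: Horner steps 2 → 4 → 0, so m(3) = 0.
  α_6 = 5: Horner steps 2 → 1 → 0, so m(5) = 0.
Codeword c = [6, 5, 2, 6, 0, 0] ∈ F_7^6.


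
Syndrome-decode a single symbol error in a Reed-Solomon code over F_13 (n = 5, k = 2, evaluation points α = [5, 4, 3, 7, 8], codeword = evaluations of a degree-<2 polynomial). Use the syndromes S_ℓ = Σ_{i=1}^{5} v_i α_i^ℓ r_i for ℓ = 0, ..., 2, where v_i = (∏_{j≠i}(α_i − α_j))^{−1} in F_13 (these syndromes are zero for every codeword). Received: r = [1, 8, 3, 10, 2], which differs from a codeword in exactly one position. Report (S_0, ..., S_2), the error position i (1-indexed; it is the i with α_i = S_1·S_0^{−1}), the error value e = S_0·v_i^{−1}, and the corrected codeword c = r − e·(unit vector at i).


S = (12, 8, 1), error at position 1, error magnitude e = 1, c = [0, 8, 3, 10, 2].

Step 1: column multipliers v_i = (∏_{j≠i}(α_i − α_j))^{−1} mod 13.
  i = 1 (α = 5): (5−4)(5−3)(5−7)(5−8) = 1·2·(−2)·(−3) = 12 ≡ 12, so v_1 = 12^{−1} = 12 (mod 13).
  i = 2 (α = 4): (4−5)(4−3)(4−7)(4−8) = (−1)·1·(−3)·(−4) = −12 ≡ 1, so v_2 = 1^{−1} = 1 (mod 13).
  i = 3 (α = 3): (3−5)(3−4)(3−7)(3−8) = (−2)·(−1)·(−4)·(−5) = 40 ≡ 1, so v_3 = 1^{−1} = 1 (mod 13).
  i = 4 (α = 7): (7−5)(7−4)(7−3)(7−8) = 2·3·4·(−1) = −24 ≡ 2, so v_4 = 2^{−1} = 7 (mod 13).
  i = 5 (α = 8): (8−5)(8−4)(8−3)(8−7) = 3·4·5·1 = 60 ≡ 8, so v_5 = 8^{−1} = 5 (mod 13).
  v = [12, 1, 1, 7, 5].
Step 2: syndromes of r = [1, 8, 3, 10, 2] (all sums mod 13).
  S_0 = Σ v_i r_i = 12·1 + 1·8 + 1·3 + 7·10 + 5·2 = 103 ≡ 12.
  S_1 = Σ v_i α_i r_i = 12·5·1 + 1·4·8 + 1·3·3 + 7·7·10 + 5·8·2 = 671 ≡ 8.
  α_i^2 mod 13 = [12, 3, 9, 10, 12].
  S_2 = Σ v_i α_i^2 r_i = 12·12·1 + 1·3·8 + 1·9·3 + 7·10·10 + 5·12·2 = 1015 ≡ 1.
  S = (12, 8, 1) ≠ 0, so r is not a codeword (an error is present).
Step 3: locate the error. For a single error e at position i, S_ℓ = v_i·e·α_i^ℓ, so α_err = S_1/S_0.
  S_0^{−1} = 12^{−1} = 12 (mod 13), so α_err = 8·12 = 96 ≡ 5 = α_1. Error position i = 1.
  Consistency check: S_2/S_1 = 1·5 = 5 ≡ 5 = α_err ✓ (single-error assumption holds).
Step 4: error magnitude e = S_0/v_1 = S_0·∏_{j≠1}(α_1 − α_j) = 12·12 = 144 ≡ 1 (mod 13).
Step 5: correct position 1: c_1 = r_1 − e = 1 − 1 ≡ 0 (mod 13). Hence c = [0, 8, 3, 10, 2].
  Check: interpolating c through the α_i gives m(x) = 1 + 5·x (degree < 2) with m(α_i) = c_i for every i, so c is indeed a codeword.


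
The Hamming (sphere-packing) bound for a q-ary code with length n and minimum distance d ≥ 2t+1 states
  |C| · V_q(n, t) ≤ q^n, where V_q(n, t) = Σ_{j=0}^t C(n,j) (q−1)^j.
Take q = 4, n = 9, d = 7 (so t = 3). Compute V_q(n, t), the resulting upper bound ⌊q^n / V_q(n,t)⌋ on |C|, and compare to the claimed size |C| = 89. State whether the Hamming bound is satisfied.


V_q(n, t) = 2620, q^n = 262144, Hamming bound = 100, |C| = 89 ≤ bound (satisfied).

Step 1: Compute V_q(n, t) = Σ_{j=0}^3 C(n, j) (q−1)^j.
  j = 0: C(9,0)·(3)^0 = 1·1 = 1.
  j = 1: C(9,1)·(3)^1 = 9·3 = 27.
  j = 2: C(9,2)·(3)^2 = 36·9 = 324.
  j = 3: C(9,3)·(3)^3 = 84·27 = 2268.
  V_q(n, t) = 1 + 27 + 324 + 2268 = 2620.
Step 2: q^n = 4^9 = 262144.
Step 3: Hamming bound ⌊q^n / V_q(n,t)⌋ = ⌊262144/2620⌋ = 100.
Step 4: Compare |C| = 89 to 100: satisfied.
The claimed |C| lies below the Hamming bound.


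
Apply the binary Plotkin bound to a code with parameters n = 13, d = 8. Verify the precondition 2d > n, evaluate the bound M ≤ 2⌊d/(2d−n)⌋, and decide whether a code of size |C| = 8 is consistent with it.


Plotkin bound M ≤ 4; given |C| = 8 > bound (violated).

Check applicability: 2d = 16, n = 13.
2d − n = 3 > 0, so Plotkin applies.
Compute d/(2d−n) = 8/3 ≈ 2.6667.
⌊d/(2d−n)⌋ = 2.
Plotkin bound: M ≤ 2·2 = 4.
Given |C| = 8, check: VIOLATED.
This |C| is above the Plotkin bound, so no binary code with n = 13, d = 8 and 8 codewords exists.


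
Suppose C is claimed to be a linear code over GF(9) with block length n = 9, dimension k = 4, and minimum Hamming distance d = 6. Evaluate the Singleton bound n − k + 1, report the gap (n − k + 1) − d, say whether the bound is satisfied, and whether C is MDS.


Singleton RHS = n − k + 1 = 6, slack = 0, bound satisfied, MDS.

Singleton bound: d ≤ n − k + 1.
Here n = 9, k = 4, so n − k + 1 = 6.
Given d = 6, check d ≤ 6: YES.
Slack = (n − k + 1) − d = 0.
The code is MDS (slack = 0).
Description: the claimed parameters are [9, 4, 6]_9; such a code would be MDS (meets Singleton bound).


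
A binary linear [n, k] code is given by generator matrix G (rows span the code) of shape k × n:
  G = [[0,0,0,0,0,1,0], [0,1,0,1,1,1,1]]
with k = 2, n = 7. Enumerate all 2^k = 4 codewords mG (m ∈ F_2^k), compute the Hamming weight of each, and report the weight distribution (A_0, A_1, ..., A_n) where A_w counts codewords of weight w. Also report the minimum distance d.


Weight distribution: A_0 = 1, A_1 = 1, A_4 = 1, A_5 = 1. Minimum distance d = 1.

Enumerate all 2^2 = 4 messages m ∈ F_2^2.
For each, compute codeword c = mG in F_2^7, then tally its weight.
  m = 00 → c = 0000000, weight = 0.
  m = 10 → c = 0000010, weight = 1.
  m = 01 → c = 0101111, weight = 5.
  m = 11 → c = 0101101, weight = 4.
Tally weights:
  weight 0: 1 codewords.
  weight 1: 1 codewords.
  weight 4: 1 codewords.
  weight 5: 1 codewords.
Minimum distance d = smallest w > 0 with A_w > 0 = 1.
Sanity: Σ A_w = 4 = 2^2 = 4 ✓.


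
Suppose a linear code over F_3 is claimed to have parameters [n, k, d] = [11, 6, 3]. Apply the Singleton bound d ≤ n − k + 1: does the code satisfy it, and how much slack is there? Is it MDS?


Singleton RHS = n − k + 1 = 6, slack = 3, bound satisfied, not MDS.

Singleton bound: d ≤ n − k + 1.
Here n = 11, k = 6, so n − k + 1 = 6.
Given d = 3, check d ≤ 6: YES.
Slack = (n − k + 1) − d = 3.
The code is NOT MDS (slack = 3 > 0).
Description: the claimed parameters are [11, 6, 3]_3; such a code would be non-MDS.


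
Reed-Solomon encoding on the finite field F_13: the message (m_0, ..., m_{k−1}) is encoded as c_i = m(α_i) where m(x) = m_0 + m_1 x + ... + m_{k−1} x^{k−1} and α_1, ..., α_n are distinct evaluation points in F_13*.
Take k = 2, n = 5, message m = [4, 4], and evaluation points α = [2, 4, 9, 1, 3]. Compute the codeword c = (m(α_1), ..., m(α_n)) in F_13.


c = [12, 7, 1, 8, 3]

Message polynomial: m(x) = 4 + 4·x (mod 13).
For each evaluation point α_i, compute m(α_i) mod 13:
  α_1 = 2: Horner steps 4 → 12, so m(2) = 12.
  α_2 = 4: Horner steps 4 → 7, so m(4) = 7.
  α_3 = 9: Horner steps 4 → 1, so m(9) = 1.
  α_4 = 1: Horner steps 4 → 8, so m(1) = 8.
  α_5 = 3: Horner steps 4 → 3, so m(3) = 3.
Codeword c = [12, 7, 1, 8, 3] ∈ F_13^5.


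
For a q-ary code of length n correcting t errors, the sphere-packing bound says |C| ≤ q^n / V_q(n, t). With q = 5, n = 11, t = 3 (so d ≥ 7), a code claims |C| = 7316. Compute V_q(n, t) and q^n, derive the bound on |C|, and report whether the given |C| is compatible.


V_q(n, t) = 11485, q^n = 48828125, Hamming bound = 4251, |C| = 7316 > bound (violated).

Step 1: Compute V_q(n, t) = Σ_{j=0}^3 C(n, j) (q−1)^j.
  j = 0: C(11,0)·(4)^0 = 1·1 = 1.
  j = 1: C(11,1)·(4)^1 = 11·4 = 44.
  j = 2: C(11,2)·(4)^2 = 55·16 = 880.
  j = 3: C(11,3)·(4)^3 = 165·64 = 10560.
  V_q(n, t) = 1 + 44 + 880 + 10560 = 11485.
Step 2: q^n = 5^11 = 48828125.
Step 3: Hamming bound ⌊q^n / V_q(n,t)⌋ = ⌊48828125/11485⌋ = 4251.
Step 4: Compare |C| = 7316 to 4251: violated.
The claimed |C| lies above the Hamming bound, so no 5-ary code of length 11 with d ≥ 7 can have 7316 codewords.


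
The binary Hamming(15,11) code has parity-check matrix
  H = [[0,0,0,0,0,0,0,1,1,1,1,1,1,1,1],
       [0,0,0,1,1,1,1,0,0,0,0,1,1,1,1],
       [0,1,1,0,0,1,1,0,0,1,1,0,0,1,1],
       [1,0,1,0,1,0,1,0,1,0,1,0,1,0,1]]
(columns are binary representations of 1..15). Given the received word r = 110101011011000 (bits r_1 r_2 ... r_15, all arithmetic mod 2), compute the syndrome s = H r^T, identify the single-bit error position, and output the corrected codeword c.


s = (0, 1, 1, 1)^T, error position = 7, corrected codeword c = 110101111011000

Compute s = H r^T mod 2 one row at a time:
  s_1 = 1 + 1 + 0 + 1 + 1 + 0 + 0 + 0 = 4 ≡ 0 (mod 2).
  s_2 = 1 + 0 + 1 + 0 + 1 + 0 + 0 + 0 = 3 ≡ 1 (mod 2).
  s_3 = 1 + 0 + 1 + 0 + 0 + 1 + 0 + 0 = 3 ≡ 1 (mod 2).
  s_4 = 1 + 0 + 0 + 0 + 1 + 1 + 0 + 0 = 3 ≡ 1 (mod 2).
s = (0, 1, 1, 1)^T — this equals column 7 of H (binary 0111), so error is at position 7.
Correct: flip bit 7 of r = 110101011011000 to get c = 110101111011000.


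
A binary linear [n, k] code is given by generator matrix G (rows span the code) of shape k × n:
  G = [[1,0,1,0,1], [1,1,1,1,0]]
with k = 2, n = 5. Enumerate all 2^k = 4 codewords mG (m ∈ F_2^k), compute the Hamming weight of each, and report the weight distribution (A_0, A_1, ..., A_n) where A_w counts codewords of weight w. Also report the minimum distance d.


Weight distribution: A_0 = 1, A_3 = 2, A_4 = 1. Minimum distance d = 3.

Enumerate all 2^2 = 4 messages m ∈ F_2^2.
For each, compute codeword c = mG in F_2^5, then tally its weight.
  m = 00 → c = 00000, weight = 0.
  m = 10 → c = 10101, weight = 3.
  m = 01 → c = 11110, weight = 4.
  m = 11 → c = 01011, weight = 3.
Tally weights:
  weight 0: 1 codewords.
  weight 3: 2 codewords.
  weight 4: 1 codewords.
Minimum distance d = smallest w > 0 with A_w > 0 = 3.
Sanity: Σ A_w = 4 = 2^2 = 4 ✓.


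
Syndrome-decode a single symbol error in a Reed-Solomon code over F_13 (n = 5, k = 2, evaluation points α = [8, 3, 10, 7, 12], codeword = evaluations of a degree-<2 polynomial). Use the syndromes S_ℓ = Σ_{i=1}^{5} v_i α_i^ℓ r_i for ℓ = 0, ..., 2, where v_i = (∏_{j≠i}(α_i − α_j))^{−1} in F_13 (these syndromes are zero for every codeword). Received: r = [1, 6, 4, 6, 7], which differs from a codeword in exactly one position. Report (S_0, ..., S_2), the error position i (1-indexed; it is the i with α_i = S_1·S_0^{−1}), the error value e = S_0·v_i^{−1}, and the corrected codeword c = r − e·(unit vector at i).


S = (7, 8, 11), error at position 2, error magnitude e = 6, c = [1, 0, 4, 6, 7].

Step 1: column multipliers v_i = (∏_{j≠i}(α_i − α_j))^{−1} mod 13.
  i = 1 (α = 8): (8−3)(8−10)(8−7)(8−12) = 5·(−2)·1·(−4) = 40 ≡ 1, so v_1 = 1^{−1} = 1 (mod 13).
  i = 2 (α = 3): (3−8)(3−10)(3−7)(3−12) = (−5)·(−7)·(−4)·(−9) = 1260 ≡ 12, so v_2 = 12^{−1} = 12 (mod 13).
  i = 3 (α = 10): (10−8)(10−3)(10−7)(10−12) = 2·7·3·(−2) = −84 ≡ 7, so v_3 = 7^{−1} = 2 (mod 13).
  i = 4 (α = 7): (7−8)(7−3)(7−10)(7−12) = (−1)·4·(−3)·(−5) = −60 ≡ 5, so v_4 = 5^{−1} = 8 (mod 13).
  i = 5 (α = 12): (12−8)(12−3)(12−10)(12−7) = 4·9·2·5 = 360 ≡ 9, so v_5 = 9^{−1} = 3 (mod 13).
  v = [1, 12, 2, 8, 3].
Step 2: syndromes of r = [1, 6, 4, 6, 7] (all sums mod 13).
  S_0 = Σ v_i r_i = 1·1 + 12·6 + 2·4 + 8·6 + 3·7 = 150 ≡ 7.
  S_1 = Σ v_i α_i r_i = 1·8·1 + 12·3·6 + 2·10·4 + 8·7·6 + 3·12·7 = 892 ≡ 8.
  α_i^2 mod 13 = [12, 9, 9, 10, 1].
  S_2 = Σ v_i α_i^2 r_i = 1·12·1 + 12·9·6 + 2·9·4 + 8·10·6 + 3·1·7 = 1233 ≡ 11.
  S = (7, 8, 11) ≠ 0, so r is not a codeword (an error is present).
Step 3: locate the error. For a single error e at position i, S_ℓ = v_i·e·α_i^ℓ, so α_err = S_1/S_0.
  S_0^{−1} = 7^{−1} = 2 (mod 13), so α_err = 8·2 = 16 ≡ 3 = α_2. Error position i = 2.
  Consistency check: S_2/S_1 = 11·5 = 55 ≡ 3 = α_err ✓ (single-error assumption holds).
Step 4: error magnitude e = S_0/v_2 = S_0·∏_{j≠2}(α_2 − α_j) = 7·12 = 84 ≡ 6 (mod 13).
Step 5: correct position 2: c_2 = r_2 − e = 6 − 6 ≡ 0 (mod 13). Hence c = [1, 0, 4, 6, 7].
  Check: interpolating c through the α_i gives m(x) = 2 + 8·x (degree < 2) with m(α_i) = c_i for every i, so c is indeed a codeword.


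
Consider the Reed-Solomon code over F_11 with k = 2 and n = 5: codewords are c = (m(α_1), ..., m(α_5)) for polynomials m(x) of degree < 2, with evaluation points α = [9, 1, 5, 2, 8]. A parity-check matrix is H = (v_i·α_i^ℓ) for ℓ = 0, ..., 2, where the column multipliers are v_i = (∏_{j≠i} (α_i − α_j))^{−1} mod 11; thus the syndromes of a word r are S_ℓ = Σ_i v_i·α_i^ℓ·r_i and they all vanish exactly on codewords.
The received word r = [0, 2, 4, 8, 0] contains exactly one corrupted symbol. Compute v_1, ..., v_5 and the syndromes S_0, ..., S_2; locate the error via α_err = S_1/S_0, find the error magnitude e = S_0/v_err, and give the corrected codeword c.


S = (4, 3, 5), error at position 1, error magnitude e = 5, c = [6, 2, 4, 8, 0].

Step 1: column multipliers v_i = (∏_{j≠i}(α_i − α_j))^{−1} mod 11.
  i = 1 (α = 9): (9−1)(9−5)(9−2)(9−8) = 8·4·7·1 = 224 ≡ 4, so v_1 = 4^{−1} = 3 (mod 11).
  i = 2 (α = 1): (1−9)(1−5)(1−2)(1−8) = (−8)·(−4)·(−1)·(−7) = 224 ≡ 4, so v_2 = 4^{−1} = 3 (mod 11).
  i = 3 (α = 5): (5−9)(5−1)(5−2)(5−8) = (−4)·4·3·(−3) = 144 ≡ 1, so v_3 = 1^{−1} = 1 (mod 11).
  i = 4 (α = 2): (2−9)(2−1)(2−5)(2−8) = (−7)·1·(−3)·(−6) = −126 ≡ 6, so v_4 = 6^{−1} = 2 (mod 11).
  i = 5 (α = 8): (8−9)(8−1)(8−5)(8−2) = (−1)·7·3·6 = −126 ≡ 6, so v_5 = 6^{−1} = 2 (mod 11).
  v = [3, 3, 1, 2, 2].
Step 2: syndromes of r = [0, 2, 4, 8, 0] (all sums mod 11).
  S_0 = Σ v_i r_i = 3·0 + 3·2 + 1·4 + 2·8 + 2·0 = 26 ≡ 4.
  S_1 = Σ v_i α_i r_i = 3·9·0 + 3·1·2 + 1·5·4 + 2·2·8 + 2·8·0 = 58 ≡ 3.
  α_i^2 mod 11 = [4, 1, 3, 4, 9].
  S_2 = Σ v_i α_i^2 r_i = 3·4·0 + 3·1·2 + 1·3·4 + 2·4·8 + 2·9·0 = 82 ≡ 5.
  S = (4, 3, 5) ≠ 0, so r is not a codeword (an error is present).
Step 3: locate the error. For a single error e at position i, S_ℓ = v_i·e·α_i^ℓ, so α_err = S_1/S_0.
  S_0^{−1} = 4^{−1} = 3 (mod 11), so α_err = 3·3 = 9 ≡ 9 = α_1. Error position i = 1.
  Consistency check: S_2/S_1 = 5·4 = 20 ≡ 9 = α_err ✓ (single-error assumption holds).
Step 4: error magnitude e = S_0/v_1 = S_0·∏_{j≠1}(α_1 − α_j) = 4·4 = 16 ≡ 5 (mod 11).
Step 5: correct position 1: c_1 = r_1 − e = 0 − 5 ≡ 6 (mod 11). Hence c = [6, 2, 4, 8, 0].
  Check: interpolating c through the α_i gives m(x) = 7 + 6·x (degree < 2) with m(α_i) = c_i for every i, so c is indeed a codeword.


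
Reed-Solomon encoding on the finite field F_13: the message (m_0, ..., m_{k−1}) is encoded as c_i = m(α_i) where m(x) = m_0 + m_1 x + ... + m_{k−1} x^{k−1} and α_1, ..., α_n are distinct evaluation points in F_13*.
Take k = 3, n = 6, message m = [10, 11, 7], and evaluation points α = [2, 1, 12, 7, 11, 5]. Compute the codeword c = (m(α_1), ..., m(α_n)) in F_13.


c = [8, 2, 6, 1, 3, 6]

Message polynomial: m(x) = 10 + 11·x + 7·x^2 (mod 13).
For each evaluation point α_i, compute m(α_i) mod 13:
  α_1 = 2: Horner steps 7 → 12 → 8, so m(2) = 8.
  α_2 = 1: Horner steps 7 → 5 → 2, so m(1) = 2.
  α_3 = 12: Horner steps 7 → 4 → 6, so m(12) = 6.
  α_4 = 7: Horner steps 7 → 8 → 1, so m(7) = 1.
  α_5 = 11: Horner steps 7 → 10 → 3, so m(11) = 3.
  α_6 = 5: Horner steps 7 → 7 → 6, so m(5) = 6.
Codeword c = [8, 2, 6, 1, 3, 6] ∈ F_13^6.
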